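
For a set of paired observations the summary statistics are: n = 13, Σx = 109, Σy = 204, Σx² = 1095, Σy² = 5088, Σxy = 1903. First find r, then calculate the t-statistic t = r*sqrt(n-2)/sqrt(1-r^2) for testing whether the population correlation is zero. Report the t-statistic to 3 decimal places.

1.157

S_xy = nΣxy − ΣxΣy = 13·1903 − 109·204 = 24739 − 22236 = 2503
S_xx = nΣx² − (Σx)² = 13·1095 − 109² = 14235 − 11881 = 2354
S_yy = nΣy² − (Σy)² = 13·5088 − 204² = 66144 − 41616 = 24528
r = S_xy / √(S_xx·S_yy) = 2503 / √(2354·24528) = 2503 / √57738912 = 2503 / 7598.6125 = 0.3294
t = r·√(n−2)/√(1−r²) = 0.3294·√11 / √(1−0.108504) = 1.092496 / 0.944191 = 1.157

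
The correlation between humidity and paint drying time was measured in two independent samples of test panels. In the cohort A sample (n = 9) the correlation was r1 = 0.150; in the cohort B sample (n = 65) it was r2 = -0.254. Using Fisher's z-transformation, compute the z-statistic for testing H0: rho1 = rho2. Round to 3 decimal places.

z1 = atanh(0.150) = 0.151140,  z2 = atanh(-0.254) = -0.259684
SE = √(1/(n1−3) + 1/(n2−3)) = √(1/6 + 1/62) = √(0.1666667 + 0.0161290) = √0.1827957 = 0.427546
z = (z1 − z2)/SE = (0.151140 − (-0.259684)) / 0.427546 = 0.410824 / 0.427546 = 0.961

0.961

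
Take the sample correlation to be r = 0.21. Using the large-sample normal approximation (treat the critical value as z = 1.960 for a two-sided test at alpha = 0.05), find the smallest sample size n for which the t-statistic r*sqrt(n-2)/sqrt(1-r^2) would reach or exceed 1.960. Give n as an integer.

86

Need r·√(n−2)/√(1−r²) ≥ 1.960
√(n−2) ≥ 1.960·√(1−0.0441) / 0.21 = 1.960·0.977701 / 0.21 = 9.1252
n−2 ≥ 83.2693  ⇒  n ≥ 85.2693
Smallest integer n = 86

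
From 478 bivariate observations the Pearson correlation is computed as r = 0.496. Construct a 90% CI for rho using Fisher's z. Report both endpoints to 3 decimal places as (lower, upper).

(0.437, 0.551)

z_r = atanh(0.496) = 0.543987;  SE = 1/√(n−3) = 1/√475 = 0.045883
z-limits: 0.543987 ± 1.645·0.045883 = 0.543987 ± 0.075478 = [0.468509, 0.619465]
ρ-limits: (tanh 0.468509, tanh 0.619465) = (0.437, 0.551)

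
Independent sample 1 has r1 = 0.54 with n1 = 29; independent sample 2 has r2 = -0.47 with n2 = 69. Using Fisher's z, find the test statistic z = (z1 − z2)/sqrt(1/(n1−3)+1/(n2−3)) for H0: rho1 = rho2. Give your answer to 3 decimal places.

4.812

z1 = atanh(0.54) = 0.604156,  z2 = atanh(-0.47) = -0.510070
SE = √(1/(n1−3) + 1/(n2−3)) = √(1/26 + 1/66) = √(0.0384615 + 0.0151515) = √0.0536130 = 0.231545
z = (z1 − z2)/SE = (0.604156 − (-0.510070)) / 0.231545 = 1.114226 / 0.231545 = 4.812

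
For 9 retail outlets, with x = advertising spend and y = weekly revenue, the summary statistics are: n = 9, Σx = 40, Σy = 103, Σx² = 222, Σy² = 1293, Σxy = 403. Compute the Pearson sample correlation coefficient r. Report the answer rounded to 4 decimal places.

-0.7707

S_xy = nΣxy − ΣxΣy = 9·403 − 40·103 = 3627 − 4120 = -493
S_xx = nΣx² − (Σx)² = 9·222 − 40² = 1998 − 1600 = 398
S_yy = nΣy² − (Σy)² = 9·1293 − 103² = 11637 − 10609 = 1028
r = S_xy / √(S_xx·S_yy) = -493 / √(398·1028) = -493 / √409144 = -493 / 639.6437 = -0.7707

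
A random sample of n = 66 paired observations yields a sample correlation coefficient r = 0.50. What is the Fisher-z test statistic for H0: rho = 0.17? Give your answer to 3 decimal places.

z_r = atanh(0.50) = 0.549306,  z_0 = atanh(0.17) = 0.171667
SE = 1/√(n−3) = 1/√63 = 0.125988
z = (z_r − z_0)/SE = (0.549306 − 0.171667) / 0.125988 = 0.377639 / 0.125988 = 2.997

2.997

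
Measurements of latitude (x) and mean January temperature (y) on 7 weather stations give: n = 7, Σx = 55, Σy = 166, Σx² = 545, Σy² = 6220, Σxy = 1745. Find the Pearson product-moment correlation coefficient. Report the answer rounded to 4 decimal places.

S_xy = nΣxy − ΣxΣy = 7·1745 − 55·166 = 12215 − 9130 = 3085
S_xx = nΣx² − (Σx)² = 7·545 − 55² = 3815 − 3025 = 790
S_yy = nΣy² − (Σy)² = 7·6220 − 166² = 43540 − 27556 = 15984
r = S_xy / √(S_xx·S_yy) = 3085 / √(790·15984) = 3085 / √12627360 = 3085 / 3553.4997 = 0.8682

0.8682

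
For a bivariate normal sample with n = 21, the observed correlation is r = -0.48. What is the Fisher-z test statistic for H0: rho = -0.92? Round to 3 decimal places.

4.523

z_r = atanh(-0.48) = -0.522984,  z_0 = atanh(-0.92) = -1.589027
SE = 1/√(n−3) = 1/√18 = 0.235702
z = (z_r − z_0)/SE = (-0.522984 − (-1.589027)) / 0.235702 = 1.066043 / 0.235702 = 4.523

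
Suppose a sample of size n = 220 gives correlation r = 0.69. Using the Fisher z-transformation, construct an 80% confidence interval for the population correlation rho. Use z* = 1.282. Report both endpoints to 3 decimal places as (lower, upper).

Fisher z: z_r = atanh(r) = ½·ln((1+0.69)/(1−0.69)) = 0.847956
SE(z) = 1/√(n−3) = 1/√217 = 0.067884
80% ⇒ z* = 1.282; margin = 1.282·0.067884 = 0.087027
CI on z-scale: (0.760929, 0.934983)
Back-transform: tanh(0.760929) = 0.641624, tanh(0.934983) = 0.732909

(0.642, 0.733)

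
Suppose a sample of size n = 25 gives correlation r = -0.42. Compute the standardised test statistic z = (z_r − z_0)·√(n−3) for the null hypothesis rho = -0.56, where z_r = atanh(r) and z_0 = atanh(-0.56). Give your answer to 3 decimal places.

0.868

Fisher z: atanh(-0.42) = -0.447692, atanh(-0.56) = -0.632833
z = (z_r − z_0)·√(n−3) = (-0.447692 − (-0.632833))·√22 = 0.185141 · 4.690416 = 0.868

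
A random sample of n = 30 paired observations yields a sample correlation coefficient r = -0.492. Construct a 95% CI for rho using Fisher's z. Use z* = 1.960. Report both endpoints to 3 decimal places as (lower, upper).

(-0.724, -0.160)

z_r = atanh(-0.492) = -0.538696;  SE = 1/√(n−3) = 1/√27 = 0.192450
z-limits: -0.538696 ± 1.960·0.192450 = -0.538696 ± 0.377202 = [-0.915898, -0.161494]
ρ-limits: (tanh -0.915898, tanh -0.161494) = (-0.724, -0.160)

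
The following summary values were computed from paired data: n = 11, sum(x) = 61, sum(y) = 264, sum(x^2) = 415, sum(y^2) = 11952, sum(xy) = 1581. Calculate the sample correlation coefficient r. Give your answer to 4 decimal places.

0.1782

Numerator: nΣxy − (Σx)(Σy) = 11·1581 − (61)(264) = 1287
Denominator: √[(nΣx²−(Σx)²)(nΣy²−(Σy)²)]
  nΣx²−(Σx)² = 11·415 − 3721 = 844;  nΣy²−(Σy)² = 11·11952 − 69696 = 61776
  √(844·61776) = √52138944 = 7220.7302
r = 1287 / 7220.7302 = 0.1782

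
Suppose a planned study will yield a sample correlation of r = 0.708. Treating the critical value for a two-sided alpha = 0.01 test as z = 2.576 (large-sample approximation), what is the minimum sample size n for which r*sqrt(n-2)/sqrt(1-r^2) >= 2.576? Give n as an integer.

9

r√(n−2)/√(1−r²) ≥ 2.576  ⇔  n−2 ≥ (2.576)²·(1−r²)/r²
(1−r²)/r² = (1−0.501264)/0.501264 = 0.9950
n ≥ 2 + 6.635776·0.9950 = 2 + 6.6026 = 8.6026
⌈8.6026⌉ = 9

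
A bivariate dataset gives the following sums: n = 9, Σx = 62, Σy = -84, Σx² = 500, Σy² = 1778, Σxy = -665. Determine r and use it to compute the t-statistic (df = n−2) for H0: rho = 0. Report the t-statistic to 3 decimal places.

-0.896

S_xy = nΣxy − ΣxΣy = 9·(-665) − 62·(-84) = -5985 − (-5208) = -777
S_xx = nΣx² − (Σx)² = 9·500 − 62² = 4500 − 3844 = 656
S_yy = nΣy² − (Σy)² = 9·1778 − (-84)² = 16002 − 7056 = 8946
r = S_xy / √(S_xx·S_yy) = -777 / √(656·8946) = -777 / √5868576 = -777 / 2422.5144 = -0.3207
t = r·√(n−2)/√(1−r²) = -0.3207·√7 / √(1−0.102848) = -0.848492 / 0.947181 = -0.896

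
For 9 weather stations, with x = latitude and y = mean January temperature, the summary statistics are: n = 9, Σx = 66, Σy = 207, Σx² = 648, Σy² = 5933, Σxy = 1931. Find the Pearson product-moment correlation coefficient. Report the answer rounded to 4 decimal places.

Numerator: nΣxy − (Σx)(Σy) = 9·1931 − (66)(207) = 3717
Denominator: √[(nΣx²−(Σx)²)(nΣy²−(Σy)²)]
  nΣx²−(Σx)² = 9·648 − 4356 = 1476;  nΣy²−(Σy)² = 9·5933 − 42849 = 10548
  √(1476·10548) = √15568848 = 3945.7380
r = 3717 / 3945.7380 = 0.9420

0.9420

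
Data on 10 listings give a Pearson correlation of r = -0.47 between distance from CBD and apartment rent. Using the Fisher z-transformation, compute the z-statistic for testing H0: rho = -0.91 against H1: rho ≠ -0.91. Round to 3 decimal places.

z_r = atanh(-0.47) = -0.510070,  z_0 = atanh(-0.91) = -1.527524
SE = 1/√(n−3) = 1/√7 = 0.377964
z = (z_r − z_0)/SE = (-0.510070 − (-1.527524)) / 0.377964 = 1.017454 / 0.377964 = 2.692

2.692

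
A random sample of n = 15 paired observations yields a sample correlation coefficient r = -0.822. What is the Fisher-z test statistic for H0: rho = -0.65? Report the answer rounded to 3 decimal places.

z_r = atanh(-0.822) = -1.162953,  z_0 = atanh(-0.65) = -0.775299
SE = 1/√(n−3) = 1/√12 = 0.288675
z = (z_r − z_0)/SE = (-1.162953 − (-0.775299)) / 0.288675 = -0.387654 / 0.288675 = -1.343

-1.343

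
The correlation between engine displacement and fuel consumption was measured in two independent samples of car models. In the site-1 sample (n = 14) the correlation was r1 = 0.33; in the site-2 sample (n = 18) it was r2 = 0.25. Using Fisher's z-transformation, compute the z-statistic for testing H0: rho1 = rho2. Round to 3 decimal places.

z1 = atanh(0.33) = 0.342828,  z2 = atanh(0.25) = 0.255413
SE = √(1/(n1−3) + 1/(n2−3)) = √(1/11 + 1/15) = √(0.0909091 + 0.0666667) = √0.1575758 = 0.396958
z = (z1 − z2)/SE = (0.342828 − 0.255413) / 0.396958 = 0.087415 / 0.396958 = 0.220

0.220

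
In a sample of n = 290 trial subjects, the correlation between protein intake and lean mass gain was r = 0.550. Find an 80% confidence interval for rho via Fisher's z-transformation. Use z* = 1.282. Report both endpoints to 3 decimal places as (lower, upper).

Fisher z: z_r = atanh(r) = ½·ln((1+0.550)/(1−0.550)) = 0.618381
SE(z) = 1/√(n−3) = 1/√287 = 0.059028
80% ⇒ z* = 1.282; margin = 1.282·0.059028 = 0.075674
CI on z-scale: (0.542707, 0.694055)
Back-transform: tanh(0.542707) = 0.495034, tanh(0.694055) = 0.600581

(0.495, 0.601)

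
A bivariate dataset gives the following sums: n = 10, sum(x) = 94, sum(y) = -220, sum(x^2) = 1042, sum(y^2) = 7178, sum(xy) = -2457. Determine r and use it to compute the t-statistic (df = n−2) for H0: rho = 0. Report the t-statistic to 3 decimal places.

-2.351

S_xy = nΣxy − ΣxΣy = 10·(-2457) − 94·(-220) = -24570 − (-20680) = -3890
S_xx = nΣx² − (Σx)² = 10·1042 − 94² = 10420 − 8836 = 1584
S_yy = nΣy² − (Σy)² = 10·7178 − (-220)² = 71780 − 48400 = 23380
r = S_xy / √(S_xx·S_yy) = -3890 / √(1584·23380) = -3890 / √37033920 = -3890 / 6085.5501 = -0.6392
t = r·√(n−2)/√(1−r²) = -0.6392·√8 / √(1−0.408577) = -1.807931 / 0.769040 = -2.351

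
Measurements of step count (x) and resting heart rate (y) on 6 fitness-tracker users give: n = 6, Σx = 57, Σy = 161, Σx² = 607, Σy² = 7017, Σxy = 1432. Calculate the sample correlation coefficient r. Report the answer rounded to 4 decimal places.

S_xy = nΣxy − ΣxΣy = 6·1432 − 57·161 = 8592 − 9177 = -585
S_xx = nΣx² − (Σx)² = 6·607 − 57² = 3642 − 3249 = 393
S_yy = nΣy² − (Σy)² = 6·7017 − 161² = 42102 − 25921 = 16181
r = S_xy / √(S_xx·S_yy) = -585 / √(393·16181) = -585 / √6359133 = -585 / 2521.7321 = -0.2320

-0.2320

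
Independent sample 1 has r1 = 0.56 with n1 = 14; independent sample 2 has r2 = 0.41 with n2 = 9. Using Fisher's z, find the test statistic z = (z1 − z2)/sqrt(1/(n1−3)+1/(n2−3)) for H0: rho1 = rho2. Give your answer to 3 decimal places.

0.389

z1 = atanh(0.56) = 0.632833,  z2 = atanh(0.41) = 0.435611
SE = √(1/(n1−3) + 1/(n2−3)) = √(1/11 + 1/6) = √(0.0909091 + 0.1666667) = √0.2575758 = 0.507519
z = (z1 − z2)/SE = (0.632833 − 0.435611) / 0.507519 = 0.197222 / 0.507519 = 0.389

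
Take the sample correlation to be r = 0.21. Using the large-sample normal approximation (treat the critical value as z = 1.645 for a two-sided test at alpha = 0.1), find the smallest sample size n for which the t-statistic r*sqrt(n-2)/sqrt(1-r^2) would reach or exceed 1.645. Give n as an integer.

Need r·√(n−2)/√(1−r²) ≥ 1.645
√(n−2) ≥ 1.645·√(1−0.0441) / 0.21 = 1.645·0.977701 / 0.21 = 7.6587
n−2 ≥ 58.6557  ⇒  n ≥ 60.6557
Smallest integer n = 61

61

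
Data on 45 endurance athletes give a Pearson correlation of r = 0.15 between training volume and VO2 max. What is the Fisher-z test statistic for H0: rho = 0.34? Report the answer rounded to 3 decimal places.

Fisher z: atanh(0.15) = 0.151140, atanh(0.34) = 0.354093
z = (z_r − z_0)·√(n−3) = (0.151140 − 0.354093)·√42 = -0.202953 · 6.480741 = -1.315

-1.315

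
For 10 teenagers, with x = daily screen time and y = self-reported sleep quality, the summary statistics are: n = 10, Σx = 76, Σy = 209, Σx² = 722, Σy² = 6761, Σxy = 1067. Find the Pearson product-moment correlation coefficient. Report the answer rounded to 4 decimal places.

-0.8870

S_xy = nΣxy − ΣxΣy = 10·1067 − 76·209 = 10670 − 15884 = -5214
S_xx = nΣx² − (Σx)² = 10·722 − 76² = 7220 − 5776 = 1444
S_yy = nΣy² − (Σy)² = 10·6761 − 209² = 67610 − 43681 = 23929
r = S_xy / √(S_xx·S_yy) = -5214 / √(1444·23929) = -5214 / √34553476 = -5214 / 5878.2205 = -0.8870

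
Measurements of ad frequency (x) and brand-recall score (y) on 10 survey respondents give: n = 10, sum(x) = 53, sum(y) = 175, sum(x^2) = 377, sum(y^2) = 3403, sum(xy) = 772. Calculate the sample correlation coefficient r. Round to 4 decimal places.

Numerator: nΣxy − (Σx)(Σy) = 10·772 − (53)(175) = -1555
Denominator: √[(nΣx²−(Σx)²)(nΣy²−(Σy)²)]
  nΣx²−(Σx)² = 10·377 − 2809 = 961;  nΣy²−(Σy)² = 10·3403 − 30625 = 3405
  √(961·3405) = √3272205 = 1808.9237
r = -1555 / 1808.9237 = -0.8596

-0.8596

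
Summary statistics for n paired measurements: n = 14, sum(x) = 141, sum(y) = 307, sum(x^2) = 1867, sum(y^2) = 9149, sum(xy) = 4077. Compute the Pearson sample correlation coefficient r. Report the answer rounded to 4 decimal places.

0.9478

Numerator: nΣxy − (Σx)(Σy) = 14·4077 − (141)(307) = 13791
Denominator: √[(nΣx²−(Σx)²)(nΣy²−(Σy)²)]
  nΣx²−(Σx)² = 14·1867 − 19881 = 6257;  nΣy²−(Σy)² = 14·9149 − 94249 = 33837
  √(6257·33837) = √211718109 = 14550.5364
r = 13791 / 14550.5364 = 0.9478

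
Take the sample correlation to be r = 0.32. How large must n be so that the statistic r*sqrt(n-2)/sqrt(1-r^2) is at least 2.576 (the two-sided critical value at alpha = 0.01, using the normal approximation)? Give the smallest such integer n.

61

r√(n−2)/√(1−r²) ≥ 2.576  ⇔  n−2 ≥ (2.576)²·(1−r²)/r²
(1−r²)/r² = (1−0.1024)/0.1024 = 8.7656
n ≥ 2 + 6.635776·8.7656 = 2 + 58.1666 = 60.1666
⌈60.1666⌉ = 61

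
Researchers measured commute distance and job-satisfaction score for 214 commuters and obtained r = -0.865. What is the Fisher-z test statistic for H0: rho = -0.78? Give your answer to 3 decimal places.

z_r = atanh(-0.865) = -1.312871,  z_0 = atanh(-0.78) = -1.045371
SE = 1/√(n−3) = 1/√211 = 0.068843
z = (z_r − z_0)/SE = (-1.312871 − (-1.045371)) / 0.068843 = -0.267500 / 0.068843 = -3.886

-3.886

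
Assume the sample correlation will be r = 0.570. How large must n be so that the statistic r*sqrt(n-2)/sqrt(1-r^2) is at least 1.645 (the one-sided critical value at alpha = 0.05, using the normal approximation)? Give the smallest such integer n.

8

r√(n−2)/√(1−r²) ≥ 1.645  ⇔  n−2 ≥ (1.645)²·(1−r²)/r²
(1−r²)/r² = (1−0.324900)/0.324900 = 2.0779
n ≥ 2 + 2.706025·2.0779 = 2 + 5.6228 = 7.6228
⌈7.6228⌉ = 8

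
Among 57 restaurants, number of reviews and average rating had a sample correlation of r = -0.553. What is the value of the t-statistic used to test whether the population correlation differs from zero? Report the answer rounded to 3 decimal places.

t = r·√(n−2) / √(1−r²) with r = -0.553, n = 57
  = -0.553·√55 / √(1 − 0.305809)
  = -0.553·7.416198 / 0.833181
  = -4.101157 / 0.833181 = -4.922

-4.922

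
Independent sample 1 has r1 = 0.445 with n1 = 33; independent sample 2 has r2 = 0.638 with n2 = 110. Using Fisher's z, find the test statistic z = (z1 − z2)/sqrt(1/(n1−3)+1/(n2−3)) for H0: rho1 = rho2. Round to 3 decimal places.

z1 = atanh(0.445) = 0.478448,  z2 = atanh(0.638) = 0.754794
SE = √(1/(n1−3) + 1/(n2−3)) = √(1/30 + 1/107) = √(0.0333333 + 0.0093458) = √0.0426791 = 0.206589
z = (z1 − z2)/SE = (0.478448 − 0.754794) / 0.206589 = -0.276346 / 0.206589 = -1.338

-1.338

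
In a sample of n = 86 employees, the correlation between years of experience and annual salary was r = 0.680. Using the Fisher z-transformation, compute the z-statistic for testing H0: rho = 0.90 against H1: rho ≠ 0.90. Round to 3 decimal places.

-5.859

z_r = atanh(0.680) = 0.829114,  z_0 = atanh(0.90) = 1.472219
SE = 1/√(n−3) = 1/√83 = 0.109764
z = (z_r − z_0)/SE = (0.829114 − 1.472219) / 0.109764 = -0.643105 / 0.109764 = -5.859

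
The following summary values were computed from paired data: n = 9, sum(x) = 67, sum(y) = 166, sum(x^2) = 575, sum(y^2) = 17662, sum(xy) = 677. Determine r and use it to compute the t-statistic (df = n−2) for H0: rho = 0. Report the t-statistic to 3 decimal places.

S_xy = nΣxy − ΣxΣy = 9·677 − 67·166 = 6093 − 11122 = -5029
S_xx = nΣx² − (Σx)² = 9·575 − 67² = 5175 − 4489 = 686
S_yy = nΣy² − (Σy)² = 9·17662 − 166² = 158958 − 27556 = 131402
r = S_xy / √(S_xx·S_yy) = -5029 / √(686·131402) = -5029 / √90141772 = -5029 / 9494.3021 = -0.5297
t = r·√(n−2)/√(1−r²) = -0.5297·√7 / √(1−0.280582) = -1.401454 / 0.848185 = -1.652

-1.652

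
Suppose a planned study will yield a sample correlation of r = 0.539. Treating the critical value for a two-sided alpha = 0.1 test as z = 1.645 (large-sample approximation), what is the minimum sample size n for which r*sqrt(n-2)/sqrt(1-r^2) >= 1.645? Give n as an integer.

9

Need r·√(n−2)/√(1−r²) ≥ 1.645
√(n−2) ≥ 1.645·√(1−0.290521) / 0.539 = 1.645·0.842306 / 0.539 = 2.5707
n−2 ≥ 6.6085  ⇒  n ≥ 8.6085
Smallest integer n = 9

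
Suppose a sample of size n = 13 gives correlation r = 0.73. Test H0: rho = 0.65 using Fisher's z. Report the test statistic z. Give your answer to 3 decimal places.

0.485

Fisher z: atanh(0.73) = 0.928727, atanh(0.65) = 0.775299
z = (z_r − z_0)·√(n−3) = (0.928727 − 0.775299)·√10 = 0.153428 · 3.162278 = 0.485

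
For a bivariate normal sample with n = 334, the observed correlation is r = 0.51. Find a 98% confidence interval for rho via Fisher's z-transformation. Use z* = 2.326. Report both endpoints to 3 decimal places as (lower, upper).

Fisher z: z_r = atanh(r) = ½·ln((1+0.51)/(1−0.51)) = 0.562730
SE(z) = 1/√(n−3) = 1/√331 = 0.054965
98% ⇒ z* = 2.326; margin = 2.326·0.054965 = 0.127849
CI on z-scale: (0.434881, 0.690579)
Back-transform: tanh(0.434881) = 0.409392, tanh(0.690579) = 0.598354

(0.409, 0.598)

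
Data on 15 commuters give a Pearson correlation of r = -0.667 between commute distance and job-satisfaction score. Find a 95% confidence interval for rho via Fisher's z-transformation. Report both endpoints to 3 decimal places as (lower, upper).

(-0.879, -0.235)

z_r = atanh(-0.667) = -0.805319;  SE = 1/√(n−3) = 1/√12 = 0.288675
z-limits: -0.805319 ± 1.960·0.288675 = -0.805319 ± 0.565803 = [-1.371122, -0.239516]
ρ-limits: (tanh -1.371122, tanh -0.239516) = (-0.879, -0.235)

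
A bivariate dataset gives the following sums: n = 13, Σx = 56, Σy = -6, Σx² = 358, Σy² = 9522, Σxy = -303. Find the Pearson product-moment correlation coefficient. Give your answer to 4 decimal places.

Numerator: nΣxy − (Σx)(Σy) = 13·(-303) − (56)(-6) = -3603
Denominator: √[(nΣx²−(Σx)²)(nΣy²−(Σy)²)]
  nΣx²−(Σx)² = 13·358 − 3136 = 1518;  nΣy²−(Σy)² = 13·9522 − 36 = 123750
  √(1518·123750) = √187852500 = 13705.9294
r = -3603 / 13705.9294 = -0.2629

-0.2629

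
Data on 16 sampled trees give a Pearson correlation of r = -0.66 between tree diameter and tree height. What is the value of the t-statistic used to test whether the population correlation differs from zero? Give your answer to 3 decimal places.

t = r·√(n−2) / √(1−r²) with r = -0.66, n = 16
  = -0.66·√14 / √(1 − 0.4356)
  = -0.66·3.741657 / 0.751266
  = -2.469494 / 0.751266 = -3.287

-3.287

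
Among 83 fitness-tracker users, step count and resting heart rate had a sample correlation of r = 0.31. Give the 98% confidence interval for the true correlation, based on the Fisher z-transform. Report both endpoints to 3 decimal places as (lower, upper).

Fisher z: z_r = atanh(r) = ½·ln((1+0.31)/(1−0.31)) = 0.320545
SE(z) = 1/√(n−3) = 1/√80 = 0.111803
98% ⇒ z* = 2.326; margin = 2.326·0.111803 = 0.260054
CI on z-scale: (0.060491, 0.580599)
Back-transform: tanh(0.060491) = 0.060417, tanh(0.580599) = 0.523101

(0.060, 0.523)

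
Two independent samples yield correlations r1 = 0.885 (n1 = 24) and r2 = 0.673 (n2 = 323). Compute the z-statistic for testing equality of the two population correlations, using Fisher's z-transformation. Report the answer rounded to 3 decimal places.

z1 = atanh(0.885) = 1.398375,  z2 = atanh(0.673) = 0.816207
SE = √(1/(n1−3) + 1/(n2−3)) = √(1/21 + 1/320) = √(0.0476190 + 0.0031250) = √0.0507440 = 0.225264
z = (z1 − z2)/SE = (1.398375 − 0.816207) / 0.225264 = 0.582168 / 0.225264 = 2.584

2.584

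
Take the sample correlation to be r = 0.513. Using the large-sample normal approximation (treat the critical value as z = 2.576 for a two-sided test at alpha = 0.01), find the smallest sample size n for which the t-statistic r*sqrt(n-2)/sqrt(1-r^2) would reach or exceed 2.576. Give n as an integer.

21

r√(n−2)/√(1−r²) ≥ 2.576  ⇔  n−2 ≥ (2.576)²·(1−r²)/r²
(1−r²)/r² = (1−0.263169)/0.263169 = 2.7998
n ≥ 2 + 6.635776·2.7998 = 2 + 18.5788 = 20.5788
⌈20.5788⌉ = 21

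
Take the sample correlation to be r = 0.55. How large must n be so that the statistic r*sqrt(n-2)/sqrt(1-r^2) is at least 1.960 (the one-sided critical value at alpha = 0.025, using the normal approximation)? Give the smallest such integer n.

Need r·√(n−2)/√(1−r²) ≥ 1.960
√(n−2) ≥ 1.960·√(1−0.3025) / 0.55 = 1.960·0.835165 / 0.55 = 2.9762
n−2 ≥ 8.8578  ⇒  n ≥ 10.8578
Smallest integer n = 11

11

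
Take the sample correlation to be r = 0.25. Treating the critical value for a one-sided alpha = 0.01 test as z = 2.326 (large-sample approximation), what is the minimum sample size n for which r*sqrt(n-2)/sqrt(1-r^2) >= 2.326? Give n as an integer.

84

r√(n−2)/√(1−r²) ≥ 2.326  ⇔  n−2 ≥ (2.326)²·(1−r²)/r²
(1−r²)/r² = (1−0.0625)/0.0625 = 15.0000
n ≥ 2 + 5.410276·15.0000 = 2 + 81.1541 = 83.1541
⌈83.1541⌉ = 84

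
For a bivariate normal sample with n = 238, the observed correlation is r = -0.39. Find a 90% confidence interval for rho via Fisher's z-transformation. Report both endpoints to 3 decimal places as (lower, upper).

z_r = atanh(-0.39) = -0.411800;  SE = 1/√(n−3) = 1/√235 = 0.065233
z-limits: -0.411800 ± 1.645·0.065233 = -0.411800 ± 0.107308 = [-0.519108, -0.304492]
ρ-limits: (tanh -0.519108, tanh -0.304492) = (-0.477, -0.295)

(-0.477, -0.295)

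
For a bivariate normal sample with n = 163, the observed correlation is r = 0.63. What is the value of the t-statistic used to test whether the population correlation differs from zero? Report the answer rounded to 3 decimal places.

10.293

t = r·√(n−2) / √(1−r²) with r = 0.63, n = 163
  = 0.63·√161 / √(1 − 0.3969)
  = 0.63·12.688578 / 0.776595
  = 7.993804 / 0.776595 = 10.293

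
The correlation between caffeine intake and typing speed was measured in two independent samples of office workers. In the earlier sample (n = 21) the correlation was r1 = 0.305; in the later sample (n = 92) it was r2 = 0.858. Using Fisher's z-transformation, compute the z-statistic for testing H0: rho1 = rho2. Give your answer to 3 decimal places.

Fisher z-transforms: z1 = atanh(0.305) = 0.315023, z2 = atanh(0.858) = 1.285714; difference d = -0.970691
Var(d) = 1/18 + 1/89 = 0.0555556 + 0.0112360 = 0.0667916
z = d/√Var(d) = -0.970691 / √0.0667916 = -0.970691 / 0.258441 = -3.756

-3.756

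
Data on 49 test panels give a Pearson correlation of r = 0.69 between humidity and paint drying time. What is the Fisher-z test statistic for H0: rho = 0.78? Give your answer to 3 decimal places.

z_r = atanh(0.69) = 0.847956,  z_0 = atanh(0.78) = 1.045371
SE = 1/√(n−3) = 1/√46 = 0.147442
z = (z_r − z_0)/SE = (0.847956 − 1.045371) / 0.147442 = -0.197415 / 0.147442 = -1.339

-1.339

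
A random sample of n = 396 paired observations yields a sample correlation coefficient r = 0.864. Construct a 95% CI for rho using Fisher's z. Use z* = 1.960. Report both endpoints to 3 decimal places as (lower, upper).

Fisher z: z_r = atanh(r) = ½·ln((1+0.864)/(1−0.864)) = 1.308913
SE(z) = 1/√(n−3) = 1/√393 = 0.050443
95% ⇒ z* = 1.960; margin = 1.960·0.050443 = 0.098868
CI on z-scale: (1.210045, 1.407781)
Back-transform: tanh(1.210045) = 0.836693, tanh(1.407781) = 0.887022

(0.837, 0.887)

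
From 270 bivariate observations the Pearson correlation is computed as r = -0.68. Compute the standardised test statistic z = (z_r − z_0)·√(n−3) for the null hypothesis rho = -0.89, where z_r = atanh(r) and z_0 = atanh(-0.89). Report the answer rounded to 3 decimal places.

Fisher z: atanh(-0.68) = -0.829114, atanh(-0.89) = -1.421926
z = (z_r − z_0)·√(n−3) = (-0.829114 − (-1.421926))·√267 = 0.592812 · 16.340135 = 9.687

9.687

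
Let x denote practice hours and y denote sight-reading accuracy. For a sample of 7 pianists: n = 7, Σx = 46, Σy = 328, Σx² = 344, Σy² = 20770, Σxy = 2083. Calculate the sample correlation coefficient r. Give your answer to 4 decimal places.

Numerator: nΣxy − (Σx)(Σy) = 7·2083 − (46)(328) = -507
Denominator: √[(nΣx²−(Σx)²)(nΣy²−(Σy)²)]
  nΣx²−(Σx)² = 7·344 − 2116 = 292;  nΣy²−(Σy)² = 7·20770 − 107584 = 37806
  √(292·37806) = √11039352 = 3322.5520
r = -507 / 3322.5520 = -0.1526

-0.1526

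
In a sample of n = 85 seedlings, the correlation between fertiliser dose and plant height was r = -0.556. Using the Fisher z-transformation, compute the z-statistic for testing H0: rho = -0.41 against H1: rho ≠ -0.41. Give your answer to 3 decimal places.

-1.733

Fisher z: atanh(-0.556) = -0.627025, atanh(-0.41) = -0.435611
z = (z_r − z_0)·√(n−3) = (-0.627025 − (-0.435611))·√82 = -0.191414 · 9.055385 = -1.733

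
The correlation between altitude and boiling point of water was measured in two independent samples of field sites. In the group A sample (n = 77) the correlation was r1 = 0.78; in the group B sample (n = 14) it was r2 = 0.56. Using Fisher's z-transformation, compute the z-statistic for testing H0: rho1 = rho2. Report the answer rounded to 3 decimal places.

Fisher z-transforms: z1 = atanh(0.78) = 1.045371, z2 = atanh(0.56) = 0.632833; difference d = 0.412538
Var(d) = 1/74 + 1/11 = 0.0135135 + 0.0909091 = 0.1044226
z = d/√Var(d) = 0.412538 / √0.1044226 = 0.412538 / 0.323145 = 1.277

1.277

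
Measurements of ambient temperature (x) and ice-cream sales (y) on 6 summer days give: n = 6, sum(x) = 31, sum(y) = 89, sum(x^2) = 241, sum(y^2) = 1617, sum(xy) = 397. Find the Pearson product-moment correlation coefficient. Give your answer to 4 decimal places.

S_xy = nΣxy − ΣxΣy = 6·397 − 31·89 = 2382 − 2759 = -377
S_xx = nΣx² − (Σx)² = 6·241 − 31² = 1446 − 961 = 485
S_yy = nΣy² − (Σy)² = 6·1617 − 89² = 9702 − 7921 = 1781
r = S_xy / √(S_xx·S_yy) = -377 / √(485·1781) = -377 / √863785 = -377 / 929.4003 = -0.4056

-0.4056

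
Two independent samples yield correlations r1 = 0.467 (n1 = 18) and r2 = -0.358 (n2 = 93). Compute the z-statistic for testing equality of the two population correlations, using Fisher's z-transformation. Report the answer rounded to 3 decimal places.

3.158

z1 = atanh(0.467) = 0.506227,  z2 = atanh(-0.358) = -0.374590
SE = √(1/(n1−3) + 1/(n2−3)) = √(1/15 + 1/90) = √(0.0666667 + 0.0111111) = √0.0777778 = 0.278887
z = (z1 − z2)/SE = (0.506227 − (-0.374590)) / 0.278887 = 0.880817 / 0.278887 = 3.158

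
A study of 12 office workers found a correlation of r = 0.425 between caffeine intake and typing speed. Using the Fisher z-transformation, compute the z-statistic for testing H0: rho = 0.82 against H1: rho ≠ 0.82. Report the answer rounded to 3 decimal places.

-2.109

Fisher z: atanh(0.425) = 0.453779, atanh(0.82) = 1.156817
z = (z_r − z_0)·√(n−3) = (0.453779 − 1.156817)·√9 = -0.703038 · 3.000000 = -2.109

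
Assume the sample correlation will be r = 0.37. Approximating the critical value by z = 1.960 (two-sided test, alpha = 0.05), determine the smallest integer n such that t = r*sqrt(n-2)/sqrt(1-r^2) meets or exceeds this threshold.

27

Need r·√(n−2)/√(1−r²) ≥ 1.960
√(n−2) ≥ 1.960·√(1−0.1369) / 0.37 = 1.960·0.929032 / 0.37 = 4.9214
n−2 ≥ 24.2202  ⇒  n ≥ 26.2202
Smallest integer n = 27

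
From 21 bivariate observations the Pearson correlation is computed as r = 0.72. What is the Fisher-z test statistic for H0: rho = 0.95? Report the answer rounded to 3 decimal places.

Fisher z: atanh(0.72) = 0.907645, atanh(0.95) = 1.831781
z = (z_r − z_0)·√(n−3) = (0.907645 − 1.831781)·√18 = -0.924136 · 4.242641 = -3.921

-3.921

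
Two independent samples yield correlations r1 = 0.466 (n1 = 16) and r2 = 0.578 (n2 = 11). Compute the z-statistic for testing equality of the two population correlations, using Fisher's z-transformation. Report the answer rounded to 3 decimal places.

-0.344

Fisher z-transforms: z1 = atanh(0.466) = 0.504949, z2 = atanh(0.578) = 0.659454; difference d = -0.154505
Var(d) = 1/13 + 1/8 = 0.0769231 + 0.1250000 = 0.2019231
z = d/√Var(d) = -0.154505 / √0.2019231 = -0.154505 / 0.449359 = -0.344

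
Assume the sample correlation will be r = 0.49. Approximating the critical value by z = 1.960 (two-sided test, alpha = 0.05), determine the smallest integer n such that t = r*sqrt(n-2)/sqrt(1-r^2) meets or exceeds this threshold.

15

r√(n−2)/√(1−r²) ≥ 1.960  ⇔  n−2 ≥ (1.960)²·(1−r²)/r²
(1−r²)/r² = (1−0.2401)/0.2401 = 3.1649
n ≥ 2 + 3.8416·3.1649 = 2 + 12.1583 = 14.1583
⌈14.1583⌉ = 15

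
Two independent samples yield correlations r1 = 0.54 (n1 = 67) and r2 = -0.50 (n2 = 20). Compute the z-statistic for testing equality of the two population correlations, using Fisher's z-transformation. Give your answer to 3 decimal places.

4.227

z1 = atanh(0.54) = 0.604156,  z2 = atanh(-0.50) = -0.549306
SE = √(1/(n1−3) + 1/(n2−3)) = √(1/64 + 1/17) = √(0.0156250 + 0.0588235) = √0.0744485 = 0.272853
z = (z1 − z2)/SE = (0.604156 − (-0.549306)) / 0.272853 = 1.153462 / 0.272853 = 4.227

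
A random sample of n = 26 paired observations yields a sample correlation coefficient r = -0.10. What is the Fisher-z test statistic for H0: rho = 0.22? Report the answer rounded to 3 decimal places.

Fisher z: atanh(-0.10) = -0.100335, atanh(0.22) = 0.223656
z = (z_r − z_0)·√(n−3) = (-0.100335 − 0.223656)·√23 = -0.323991 · 4.795832 = -1.554

-1.554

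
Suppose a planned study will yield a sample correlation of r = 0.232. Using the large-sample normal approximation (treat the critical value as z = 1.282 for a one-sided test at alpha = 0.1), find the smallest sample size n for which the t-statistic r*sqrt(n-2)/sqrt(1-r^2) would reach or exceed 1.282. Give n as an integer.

r√(n−2)/√(1−r²) ≥ 1.282  ⇔  n−2 ≥ (1.282)²·(1−r²)/r²
(1−r²)/r² = (1−0.053824)/0.053824 = 17.5791
n ≥ 2 + 1.643524·17.5791 = 2 + 28.8917 = 30.8917
⌈30.8917⌉ = 31

31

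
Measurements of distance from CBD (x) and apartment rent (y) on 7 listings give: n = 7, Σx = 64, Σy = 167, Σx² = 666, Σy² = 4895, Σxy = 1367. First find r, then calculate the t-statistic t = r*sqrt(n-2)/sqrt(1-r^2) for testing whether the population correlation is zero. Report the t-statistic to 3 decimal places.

S_xy = nΣxy − ΣxΣy = 7·1367 − 64·167 = 9569 − 10688 = -1119
S_xx = nΣx² − (Σx)² = 7·666 − 64² = 4662 − 4096 = 566
S_yy = nΣy² − (Σy)² = 7·4895 − 167² = 34265 − 27889 = 6376
r = S_xy / √(S_xx·S_yy) = -1119 / √(566·6376) = -1119 / √3608816 = -1119 / 1899.6884 = -0.5890
t = r·√(n−2)/√(1−r²) = -0.5890·√5 / √(1−0.346921) = -1.317044 / 0.808133 = -1.630

-1.630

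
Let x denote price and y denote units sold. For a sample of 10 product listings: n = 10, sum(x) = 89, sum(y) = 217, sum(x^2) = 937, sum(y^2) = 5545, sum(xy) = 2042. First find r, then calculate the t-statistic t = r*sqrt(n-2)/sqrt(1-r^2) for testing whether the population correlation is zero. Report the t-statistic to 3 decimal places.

0.949

Numerator: nΣxy − (Σx)(Σy) = 10·2042 − (89)(217) = 1107
Denominator: √[(nΣx²−(Σx)²)(nΣy²−(Σy)²)]
  nΣx²−(Σx)² = 10·937 − 7921 = 1449;  nΣy²−(Σy)² = 10·5545 − 47089 = 8361
  √(1449·8361) = √12115089 = 3480.6736
r = 1107 / 3480.6736 = 0.3180
t = r·√(n−2)/√(1−r²) = 0.3180·√8 / √(1−0.101124) = 0.899440 / 0.948091 = 0.949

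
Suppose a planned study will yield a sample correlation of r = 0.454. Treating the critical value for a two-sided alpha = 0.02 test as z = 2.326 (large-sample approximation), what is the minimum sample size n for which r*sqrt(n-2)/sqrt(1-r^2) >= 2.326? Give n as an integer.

Need r·√(n−2)/√(1−r²) ≥ 2.326
√(n−2) ≥ 2.326·√(1−0.206116) / 0.454 = 2.326·0.891002 / 0.454 = 4.5649
n−2 ≥ 20.8383  ⇒  n ≥ 22.8383
Smallest integer n = 23

23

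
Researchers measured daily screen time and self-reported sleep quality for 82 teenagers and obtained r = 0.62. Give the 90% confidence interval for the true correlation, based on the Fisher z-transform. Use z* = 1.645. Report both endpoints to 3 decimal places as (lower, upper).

z_r = atanh(0.62) = 0.725005;  SE = 1/√(n−3) = 1/√79 = 0.112509
z-limits: 0.725005 ± 1.645·0.112509 = 0.725005 ± 0.185077 = [0.539928, 0.910082]
ρ-limits: (tanh 0.539928, tanh 0.910082) = (0.493, 0.721)

(0.493, 0.721)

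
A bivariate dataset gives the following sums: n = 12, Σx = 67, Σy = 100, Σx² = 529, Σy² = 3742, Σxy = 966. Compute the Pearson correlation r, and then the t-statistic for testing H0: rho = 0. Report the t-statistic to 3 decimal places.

Numerator: nΣxy − (Σx)(Σy) = 12·966 − (67)(100) = 4892
Denominator: √[(nΣx²−(Σx)²)(nΣy²−(Σy)²)]
  nΣx²−(Σx)² = 12·529 − 4489 = 1859;  nΣy²−(Σy)² = 12·3742 − 10000 = 34904
  √(1859·34904) = √64886536 = 8055.2179
r = 4892 / 8055.2179 = 0.6073
t = r·√(n−2)/√(1−r²) = 0.6073·√10 / √(1−0.368813) = 1.920451 / 0.794473 = 2.417

2.417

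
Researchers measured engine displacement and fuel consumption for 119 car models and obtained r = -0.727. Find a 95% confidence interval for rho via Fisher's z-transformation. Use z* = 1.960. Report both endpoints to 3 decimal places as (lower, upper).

(-0.802, -0.629)

z_r = atanh(-0.727) = -0.922335;  SE = 1/√(n−3) = 1/√116 = 0.092848
z-limits: -0.922335 ± 1.960·0.092848 = -0.922335 ± 0.181982 = [-1.104317, -0.740353]
ρ-limits: (tanh -1.104317, tanh -0.740353) = (-0.802, -0.629)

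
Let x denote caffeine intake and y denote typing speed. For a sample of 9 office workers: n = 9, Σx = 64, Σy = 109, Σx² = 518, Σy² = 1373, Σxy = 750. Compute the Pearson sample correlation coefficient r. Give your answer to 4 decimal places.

-0.4354

Numerator: nΣxy − (Σx)(Σy) = 9·750 − (64)(109) = -226
Denominator: √[(nΣx²−(Σx)²)(nΣy²−(Σy)²)]
  nΣx²−(Σx)² = 9·518 − 4096 = 566;  nΣy²−(Σy)² = 9·1373 − 11881 = 476
  √(566·476) = √269416 = 519.0530
r = -226 / 519.0530 = -0.4354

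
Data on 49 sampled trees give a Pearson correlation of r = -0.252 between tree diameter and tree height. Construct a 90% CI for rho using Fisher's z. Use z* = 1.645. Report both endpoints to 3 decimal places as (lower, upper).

z_r = atanh(-0.252) = -0.257547;  SE = 1/√(n−3) = 1/√46 = 0.147442
z-limits: -0.257547 ± 1.645·0.147442 = -0.257547 ± 0.242542 = [-0.500089, -0.015005]
ρ-limits: (tanh -0.500089, tanh -0.015005) = (-0.462, -0.015)

(-0.462, -0.015)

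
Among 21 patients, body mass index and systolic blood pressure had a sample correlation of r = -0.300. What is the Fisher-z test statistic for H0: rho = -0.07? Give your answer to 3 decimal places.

-1.016

Fisher z: atanh(-0.300) = -0.309520, atanh(-0.07) = -0.070115
z = (z_r − z_0)·√(n−3) = (-0.309520 − (-0.070115))·√18 = -0.239405 · 4.242641 = -1.016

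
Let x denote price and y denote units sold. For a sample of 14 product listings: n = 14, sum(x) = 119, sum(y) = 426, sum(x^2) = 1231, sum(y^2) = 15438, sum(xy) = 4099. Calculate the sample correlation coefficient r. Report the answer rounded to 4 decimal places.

0.6485

Numerator: nΣxy − (Σx)(Σy) = 14·4099 − (119)(426) = 6692
Denominator: √[(nΣx²−(Σx)²)(nΣy²−(Σy)²)]
  nΣx²−(Σx)² = 14·1231 − 14161 = 3073;  nΣy²−(Σy)² = 14·15438 − 181476 = 34656
  √(3073·34656) = √106497888 = 10319.7814
r = 6692 / 10319.7814 = 0.6485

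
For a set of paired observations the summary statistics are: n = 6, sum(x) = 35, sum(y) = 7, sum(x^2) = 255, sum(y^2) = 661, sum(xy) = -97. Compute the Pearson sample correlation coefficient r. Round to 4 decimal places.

-0.7566

Numerator: nΣxy − (Σx)(Σy) = 6·(-97) − (35)(7) = -827
Denominator: √[(nΣx²−(Σx)²)(nΣy²−(Σy)²)]
  nΣx²−(Σx)² = 6·255 − 1225 = 305;  nΣy²−(Σy)² = 6·661 − 49 = 3917
  √(305·3917) = √1194685 = 1093.0165
r = -827 / 1093.0165 = -0.7566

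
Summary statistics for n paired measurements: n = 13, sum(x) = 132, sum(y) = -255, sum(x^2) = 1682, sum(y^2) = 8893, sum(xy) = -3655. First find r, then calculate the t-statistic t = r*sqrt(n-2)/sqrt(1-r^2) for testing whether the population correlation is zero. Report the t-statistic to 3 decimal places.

-8.032

S_xy = nΣxy − ΣxΣy = 13·(-3655) − 132·(-255) = -47515 − (-33660) = -13855
S_xx = nΣx² − (Σx)² = 13·1682 − 132² = 21866 − 17424 = 4442
S_yy = nΣy² − (Σy)² = 13·8893 − (-255)² = 115609 − 65025 = 50584
r = S_xy / √(S_xx·S_yy) = -13855 / √(4442·50584) = -13855 / √224694128 = -13855 / 14989.8008 = -0.9243
t = r·√(n−2)/√(1−r²) = -0.9243·√11 / √(1−0.854330) = -3.065556 / 0.381667 = -8.032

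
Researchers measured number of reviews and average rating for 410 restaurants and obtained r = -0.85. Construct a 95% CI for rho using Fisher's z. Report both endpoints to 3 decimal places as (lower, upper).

(-0.875, -0.821)

z_r = atanh(-0.85) = -1.256153;  SE = 1/√(n−3) = 1/√407 = 0.049568
z-limits: -1.256153 ± 1.960·0.049568 = -1.256153 ± 0.097153 = [-1.353306, -1.159000]
ρ-limits: (tanh -1.353306, tanh -1.159000) = (-0.875, -0.821)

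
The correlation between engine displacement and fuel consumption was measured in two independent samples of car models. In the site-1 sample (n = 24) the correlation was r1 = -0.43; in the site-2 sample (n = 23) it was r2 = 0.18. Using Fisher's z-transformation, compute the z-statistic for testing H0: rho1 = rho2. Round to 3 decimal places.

z1 = atanh(-0.43) = -0.459897,  z2 = atanh(0.18) = 0.181983
SE = √(1/(n1−3) + 1/(n2−3)) = √(1/21 + 1/20) = √(0.0476190 + 0.0500000) = √0.0976190 = 0.312440
z = (z1 − z2)/SE = (-0.459897 − 0.181983) / 0.312440 = -0.641880 / 0.312440 = -2.054

-2.054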